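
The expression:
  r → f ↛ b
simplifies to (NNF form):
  (f ∧ ¬b) ∨ ¬r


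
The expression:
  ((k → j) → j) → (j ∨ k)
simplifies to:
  True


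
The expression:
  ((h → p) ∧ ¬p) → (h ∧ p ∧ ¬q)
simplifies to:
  h ∨ p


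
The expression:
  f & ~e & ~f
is never true.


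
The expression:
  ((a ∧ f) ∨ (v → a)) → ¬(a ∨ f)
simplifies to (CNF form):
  ¬a ∧ (v ∨ ¬f)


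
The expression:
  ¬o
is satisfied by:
  {o: False}


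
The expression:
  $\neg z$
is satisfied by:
  {z: False}


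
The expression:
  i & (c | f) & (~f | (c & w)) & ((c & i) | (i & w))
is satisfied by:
  {c: True, i: True, w: True, f: False}
  {c: True, i: True, w: False, f: False}
  {c: True, i: True, f: True, w: True}


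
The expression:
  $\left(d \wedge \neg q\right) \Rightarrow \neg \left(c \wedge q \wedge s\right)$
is always true.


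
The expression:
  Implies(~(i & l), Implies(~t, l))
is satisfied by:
  {t: True, l: True}
  {t: True, l: False}
  {l: True, t: False}


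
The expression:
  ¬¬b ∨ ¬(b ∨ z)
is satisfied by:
  {b: True, z: False}
  {z: False, b: False}
  {z: True, b: True}


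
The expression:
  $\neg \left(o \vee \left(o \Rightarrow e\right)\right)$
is never true.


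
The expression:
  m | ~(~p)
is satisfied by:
  {m: True, p: True}
  {m: True, p: False}
  {p: True, m: False}


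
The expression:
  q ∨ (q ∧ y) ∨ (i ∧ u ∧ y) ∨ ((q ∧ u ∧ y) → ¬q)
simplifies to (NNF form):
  True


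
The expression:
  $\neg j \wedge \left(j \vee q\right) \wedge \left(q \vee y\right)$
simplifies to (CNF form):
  $q \wedge \neg j$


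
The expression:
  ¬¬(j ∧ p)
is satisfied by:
  {p: True, j: True}


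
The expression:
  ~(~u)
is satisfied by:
  {u: True}


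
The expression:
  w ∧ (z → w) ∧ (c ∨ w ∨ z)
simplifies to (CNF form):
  w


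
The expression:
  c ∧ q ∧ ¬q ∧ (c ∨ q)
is never true.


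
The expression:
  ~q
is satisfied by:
  {q: False}


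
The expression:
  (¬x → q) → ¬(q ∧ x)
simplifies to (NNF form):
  ¬q ∨ ¬x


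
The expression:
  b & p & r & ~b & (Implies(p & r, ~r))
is never true.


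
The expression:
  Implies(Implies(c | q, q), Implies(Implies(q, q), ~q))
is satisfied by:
  {q: False}


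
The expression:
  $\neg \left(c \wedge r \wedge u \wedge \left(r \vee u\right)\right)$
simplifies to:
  $\neg c \vee \neg r \vee \neg u$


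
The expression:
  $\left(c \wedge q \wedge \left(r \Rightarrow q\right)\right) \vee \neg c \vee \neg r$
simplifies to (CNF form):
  $q \vee \neg c \vee \neg r$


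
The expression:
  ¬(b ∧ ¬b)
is always true.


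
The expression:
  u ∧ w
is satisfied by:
  {u: True, w: True}


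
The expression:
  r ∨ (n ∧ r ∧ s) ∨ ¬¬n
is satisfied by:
  {r: True, n: True}
  {r: True, n: False}
  {n: True, r: False}


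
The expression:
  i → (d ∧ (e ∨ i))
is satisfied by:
  {d: True, i: False}
  {i: False, d: False}
  {i: True, d: True}


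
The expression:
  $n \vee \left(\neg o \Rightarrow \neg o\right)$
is always true.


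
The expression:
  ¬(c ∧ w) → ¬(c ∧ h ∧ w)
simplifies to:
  True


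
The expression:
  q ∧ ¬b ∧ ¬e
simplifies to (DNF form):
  q ∧ ¬b ∧ ¬e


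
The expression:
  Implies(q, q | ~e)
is always true.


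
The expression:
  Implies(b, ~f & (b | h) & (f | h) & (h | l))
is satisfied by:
  {h: True, b: False, f: False}
  {h: False, b: False, f: False}
  {f: True, h: True, b: False}
  {f: True, h: False, b: False}
  {b: True, h: True, f: False}


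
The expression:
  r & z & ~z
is never true.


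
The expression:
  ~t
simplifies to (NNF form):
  ~t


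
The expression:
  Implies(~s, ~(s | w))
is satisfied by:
  {s: True, w: False}
  {w: False, s: False}
  {w: True, s: True}


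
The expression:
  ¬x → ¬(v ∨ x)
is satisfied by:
  {x: True, v: False}
  {v: False, x: False}
  {v: True, x: True}


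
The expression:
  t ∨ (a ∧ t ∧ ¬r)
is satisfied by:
  {t: True}


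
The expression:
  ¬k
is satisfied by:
  {k: False}


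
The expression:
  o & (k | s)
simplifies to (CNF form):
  o & (k | s)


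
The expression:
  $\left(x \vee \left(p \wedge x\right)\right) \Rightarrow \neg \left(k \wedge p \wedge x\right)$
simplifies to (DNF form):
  $\neg k \vee \neg p \vee \neg x$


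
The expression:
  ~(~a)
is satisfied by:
  {a: True}


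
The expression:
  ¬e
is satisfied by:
  {e: False}


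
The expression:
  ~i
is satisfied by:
  {i: False}


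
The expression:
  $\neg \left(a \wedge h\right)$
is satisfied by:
  {h: False, a: False}
  {a: True, h: False}
  {h: True, a: False}


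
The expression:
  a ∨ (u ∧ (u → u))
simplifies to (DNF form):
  a ∨ u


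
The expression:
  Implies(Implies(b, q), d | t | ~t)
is always true.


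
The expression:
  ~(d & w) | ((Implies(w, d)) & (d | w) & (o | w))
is always true.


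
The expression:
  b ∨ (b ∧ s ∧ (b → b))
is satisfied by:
  {b: True}


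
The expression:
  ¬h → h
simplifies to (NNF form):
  h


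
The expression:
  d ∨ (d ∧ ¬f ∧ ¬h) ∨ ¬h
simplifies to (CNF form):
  d ∨ ¬h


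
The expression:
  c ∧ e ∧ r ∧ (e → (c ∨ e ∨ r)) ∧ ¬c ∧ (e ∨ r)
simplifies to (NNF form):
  False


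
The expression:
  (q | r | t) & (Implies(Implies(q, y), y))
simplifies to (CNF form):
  (q | y) & (q | r | t) & (q | r | y) & (q | t | y)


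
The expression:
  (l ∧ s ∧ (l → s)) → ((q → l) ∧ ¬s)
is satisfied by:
  {l: False, s: False}
  {s: True, l: False}
  {l: True, s: False}


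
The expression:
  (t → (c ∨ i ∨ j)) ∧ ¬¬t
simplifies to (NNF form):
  t ∧ (c ∨ i ∨ j)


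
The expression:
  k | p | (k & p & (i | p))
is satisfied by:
  {k: True, p: True}
  {k: True, p: False}
  {p: True, k: False}


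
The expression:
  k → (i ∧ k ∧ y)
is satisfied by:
  {y: True, i: True, k: False}
  {y: True, i: False, k: False}
  {i: True, y: False, k: False}
  {y: False, i: False, k: False}
  {y: True, k: True, i: True}


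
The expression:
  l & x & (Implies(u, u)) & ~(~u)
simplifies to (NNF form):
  l & u & x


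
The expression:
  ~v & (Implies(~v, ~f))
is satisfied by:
  {v: False, f: False}


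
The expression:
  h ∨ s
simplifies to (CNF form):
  h ∨ s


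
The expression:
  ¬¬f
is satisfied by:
  {f: True}


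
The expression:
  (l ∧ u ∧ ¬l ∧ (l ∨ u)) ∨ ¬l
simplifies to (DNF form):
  ¬l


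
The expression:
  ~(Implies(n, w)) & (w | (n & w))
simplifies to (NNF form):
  False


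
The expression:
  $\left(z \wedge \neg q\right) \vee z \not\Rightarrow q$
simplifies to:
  $z \wedge \neg q$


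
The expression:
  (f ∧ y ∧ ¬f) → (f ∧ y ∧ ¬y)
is always true.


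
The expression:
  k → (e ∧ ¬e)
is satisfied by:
  {k: False}


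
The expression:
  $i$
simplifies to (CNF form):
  $i$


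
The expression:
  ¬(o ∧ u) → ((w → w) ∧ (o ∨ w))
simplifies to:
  o ∨ w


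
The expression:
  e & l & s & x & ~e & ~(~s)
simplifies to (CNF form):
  False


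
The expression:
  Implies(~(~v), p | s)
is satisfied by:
  {s: True, p: True, v: False}
  {s: True, v: False, p: False}
  {p: True, v: False, s: False}
  {p: False, v: False, s: False}
  {s: True, p: True, v: True}
  {s: True, v: True, p: False}
  {p: True, v: True, s: False}


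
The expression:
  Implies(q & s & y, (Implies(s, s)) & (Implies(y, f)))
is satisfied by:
  {f: True, s: False, q: False, y: False}
  {y: False, s: False, f: False, q: False}
  {y: True, f: True, s: False, q: False}
  {y: True, s: False, f: False, q: False}
  {q: True, f: True, y: False, s: False}
  {q: True, y: False, s: False, f: False}
  {q: True, y: True, f: True, s: False}
  {q: True, y: True, s: False, f: False}
  {f: True, s: True, q: False, y: False}
  {s: True, q: False, f: False, y: False}
  {y: True, s: True, f: True, q: False}
  {y: True, s: True, q: False, f: False}
  {f: True, s: True, q: True, y: False}
  {s: True, q: True, y: False, f: False}
  {y: True, s: True, q: True, f: True}


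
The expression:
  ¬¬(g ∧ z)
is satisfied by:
  {z: True, g: True}


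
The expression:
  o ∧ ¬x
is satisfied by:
  {o: True, x: False}


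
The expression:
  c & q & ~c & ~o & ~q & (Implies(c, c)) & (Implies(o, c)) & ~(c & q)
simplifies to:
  False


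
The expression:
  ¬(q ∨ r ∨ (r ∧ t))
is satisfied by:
  {q: False, r: False}


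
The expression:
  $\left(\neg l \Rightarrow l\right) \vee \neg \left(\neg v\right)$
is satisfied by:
  {v: True, l: True}
  {v: True, l: False}
  {l: True, v: False}


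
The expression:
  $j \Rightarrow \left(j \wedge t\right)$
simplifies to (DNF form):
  $t \vee \neg j$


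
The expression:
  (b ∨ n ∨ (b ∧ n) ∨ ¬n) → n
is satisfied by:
  {n: True}


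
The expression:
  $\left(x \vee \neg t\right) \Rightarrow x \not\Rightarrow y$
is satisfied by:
  {t: True, x: False, y: False}
  {y: True, t: True, x: False}
  {t: True, x: True, y: False}
  {x: True, y: False, t: False}


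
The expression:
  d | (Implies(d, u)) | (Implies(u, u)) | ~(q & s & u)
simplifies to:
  True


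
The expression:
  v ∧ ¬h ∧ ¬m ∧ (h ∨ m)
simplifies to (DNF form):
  False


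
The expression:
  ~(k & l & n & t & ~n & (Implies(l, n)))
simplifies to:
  True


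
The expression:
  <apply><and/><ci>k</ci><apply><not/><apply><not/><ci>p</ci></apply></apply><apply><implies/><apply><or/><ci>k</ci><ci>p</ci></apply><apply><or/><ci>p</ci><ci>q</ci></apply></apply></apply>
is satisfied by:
  {p: True, k: True}


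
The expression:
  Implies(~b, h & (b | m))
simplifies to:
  b | (h & m)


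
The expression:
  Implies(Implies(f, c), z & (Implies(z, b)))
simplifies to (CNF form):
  (b | f) & (f | z) & (b | ~c) & (z | ~c)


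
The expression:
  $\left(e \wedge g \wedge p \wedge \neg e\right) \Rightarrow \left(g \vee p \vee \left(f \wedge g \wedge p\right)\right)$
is always true.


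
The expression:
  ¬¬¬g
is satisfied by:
  {g: False}


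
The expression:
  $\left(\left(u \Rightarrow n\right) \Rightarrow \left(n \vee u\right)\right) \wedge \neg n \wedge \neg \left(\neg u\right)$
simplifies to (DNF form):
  $u \wedge \neg n$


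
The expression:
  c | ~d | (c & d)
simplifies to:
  c | ~d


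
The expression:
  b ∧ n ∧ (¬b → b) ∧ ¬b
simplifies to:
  False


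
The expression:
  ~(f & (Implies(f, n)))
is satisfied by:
  {n: False, f: False}
  {f: True, n: False}
  {n: True, f: False}


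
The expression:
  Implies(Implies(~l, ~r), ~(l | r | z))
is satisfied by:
  {r: True, l: False, z: False}
  {l: False, z: False, r: False}
  {r: True, z: True, l: False}


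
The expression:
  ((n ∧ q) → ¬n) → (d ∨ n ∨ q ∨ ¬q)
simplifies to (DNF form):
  True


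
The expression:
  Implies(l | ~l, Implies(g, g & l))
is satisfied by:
  {l: True, g: False}
  {g: False, l: False}
  {g: True, l: True}


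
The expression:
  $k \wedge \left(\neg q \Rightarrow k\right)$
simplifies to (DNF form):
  $k$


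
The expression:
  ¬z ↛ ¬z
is never true.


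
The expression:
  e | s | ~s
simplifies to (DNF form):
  True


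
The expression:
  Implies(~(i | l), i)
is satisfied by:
  {i: True, l: True}
  {i: True, l: False}
  {l: True, i: False}


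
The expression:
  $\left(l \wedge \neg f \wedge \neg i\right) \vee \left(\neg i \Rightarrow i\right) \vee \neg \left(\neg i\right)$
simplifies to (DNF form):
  $i \vee \left(l \wedge \neg f\right)$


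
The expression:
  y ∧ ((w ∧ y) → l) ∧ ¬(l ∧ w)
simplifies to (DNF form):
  y ∧ ¬w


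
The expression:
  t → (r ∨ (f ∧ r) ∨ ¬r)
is always true.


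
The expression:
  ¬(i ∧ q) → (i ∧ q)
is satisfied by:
  {i: True, q: True}


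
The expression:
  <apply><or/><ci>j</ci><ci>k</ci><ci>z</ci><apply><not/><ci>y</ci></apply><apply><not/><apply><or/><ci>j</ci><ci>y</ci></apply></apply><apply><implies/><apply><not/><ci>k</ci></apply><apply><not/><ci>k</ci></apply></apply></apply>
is always true.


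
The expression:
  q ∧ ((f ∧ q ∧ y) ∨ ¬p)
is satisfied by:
  {f: True, y: True, q: True, p: False}
  {f: True, q: True, y: False, p: False}
  {y: True, q: True, f: False, p: False}
  {q: True, f: False, y: False, p: False}
  {f: True, p: True, y: True, q: True}


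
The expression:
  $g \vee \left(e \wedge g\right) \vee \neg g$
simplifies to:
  $\text{True}$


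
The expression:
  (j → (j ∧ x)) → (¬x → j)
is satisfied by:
  {x: True, j: True}
  {x: True, j: False}
  {j: True, x: False}


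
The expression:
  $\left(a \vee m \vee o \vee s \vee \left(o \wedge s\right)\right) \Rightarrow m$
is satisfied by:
  {m: True, a: False, s: False, o: False}
  {m: True, o: True, a: False, s: False}
  {m: True, s: True, a: False, o: False}
  {m: True, o: True, s: True, a: False}
  {m: True, a: True, s: False, o: False}
  {m: True, o: True, a: True, s: False}
  {m: True, s: True, a: True, o: False}
  {m: True, o: True, s: True, a: True}
  {o: False, a: False, s: False, m: False}


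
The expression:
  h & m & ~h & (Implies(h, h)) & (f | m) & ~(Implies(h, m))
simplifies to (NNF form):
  False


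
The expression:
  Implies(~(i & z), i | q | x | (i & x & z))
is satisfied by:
  {i: True, x: True, q: True}
  {i: True, x: True, q: False}
  {i: True, q: True, x: False}
  {i: True, q: False, x: False}
  {x: True, q: True, i: False}
  {x: True, q: False, i: False}
  {q: True, x: False, i: False}


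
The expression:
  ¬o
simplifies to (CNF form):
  ¬o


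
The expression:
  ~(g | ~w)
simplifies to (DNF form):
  w & ~g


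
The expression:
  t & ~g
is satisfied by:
  {t: True, g: False}


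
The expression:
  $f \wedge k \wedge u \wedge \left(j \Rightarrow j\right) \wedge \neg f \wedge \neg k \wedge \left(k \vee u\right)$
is never true.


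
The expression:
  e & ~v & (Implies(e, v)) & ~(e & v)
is never true.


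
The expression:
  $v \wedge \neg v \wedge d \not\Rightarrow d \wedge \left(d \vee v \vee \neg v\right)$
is never true.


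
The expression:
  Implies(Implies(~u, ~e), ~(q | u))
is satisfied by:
  {e: True, u: False, q: False}
  {u: False, q: False, e: False}
  {q: True, e: True, u: False}


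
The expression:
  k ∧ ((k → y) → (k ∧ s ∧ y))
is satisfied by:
  {s: True, k: True, y: False}
  {k: True, y: False, s: False}
  {y: True, s: True, k: True}


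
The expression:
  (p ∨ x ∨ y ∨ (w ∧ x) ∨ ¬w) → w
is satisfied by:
  {w: True}


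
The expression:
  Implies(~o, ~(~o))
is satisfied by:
  {o: True}


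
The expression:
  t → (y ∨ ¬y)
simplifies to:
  True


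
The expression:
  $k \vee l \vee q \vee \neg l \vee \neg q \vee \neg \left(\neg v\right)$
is always true.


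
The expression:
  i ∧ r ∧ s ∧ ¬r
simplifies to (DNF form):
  False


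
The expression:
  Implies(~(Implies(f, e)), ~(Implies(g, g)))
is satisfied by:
  {e: True, f: False}
  {f: False, e: False}
  {f: True, e: True}


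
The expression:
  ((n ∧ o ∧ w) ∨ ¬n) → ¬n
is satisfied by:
  {w: False, o: False, n: False}
  {n: True, w: False, o: False}
  {o: True, w: False, n: False}
  {n: True, o: True, w: False}
  {w: True, n: False, o: False}
  {n: True, w: True, o: False}
  {o: True, w: True, n: False}


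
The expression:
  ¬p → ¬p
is always true.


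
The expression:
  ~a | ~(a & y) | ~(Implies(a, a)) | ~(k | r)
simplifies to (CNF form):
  (~a | ~k | ~y) & (~a | ~r | ~y)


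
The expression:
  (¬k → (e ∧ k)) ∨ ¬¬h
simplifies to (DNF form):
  h ∨ k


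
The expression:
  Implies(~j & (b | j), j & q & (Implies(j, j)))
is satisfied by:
  {j: True, b: False}
  {b: False, j: False}
  {b: True, j: True}


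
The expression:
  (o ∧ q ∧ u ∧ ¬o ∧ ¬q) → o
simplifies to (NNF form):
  True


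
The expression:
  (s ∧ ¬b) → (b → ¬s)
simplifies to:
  True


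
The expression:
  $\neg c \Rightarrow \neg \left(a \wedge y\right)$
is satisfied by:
  {c: True, y: False, a: False}
  {y: False, a: False, c: False}
  {c: True, a: True, y: False}
  {a: True, y: False, c: False}
  {c: True, y: True, a: False}
  {y: True, c: False, a: False}
  {c: True, a: True, y: True}


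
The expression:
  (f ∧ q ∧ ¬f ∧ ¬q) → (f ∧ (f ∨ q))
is always true.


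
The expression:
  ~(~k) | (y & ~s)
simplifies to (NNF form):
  k | (y & ~s)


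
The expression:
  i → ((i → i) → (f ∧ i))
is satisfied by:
  {f: True, i: False}
  {i: False, f: False}
  {i: True, f: True}


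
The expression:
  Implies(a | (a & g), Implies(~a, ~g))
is always true.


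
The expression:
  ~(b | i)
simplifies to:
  ~b & ~i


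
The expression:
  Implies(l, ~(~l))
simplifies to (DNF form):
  True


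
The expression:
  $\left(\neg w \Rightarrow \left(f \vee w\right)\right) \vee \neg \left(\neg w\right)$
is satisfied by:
  {w: True, f: True}
  {w: True, f: False}
  {f: True, w: False}


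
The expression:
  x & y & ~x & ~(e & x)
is never true.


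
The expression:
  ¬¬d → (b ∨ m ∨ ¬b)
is always true.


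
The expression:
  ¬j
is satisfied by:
  {j: False}


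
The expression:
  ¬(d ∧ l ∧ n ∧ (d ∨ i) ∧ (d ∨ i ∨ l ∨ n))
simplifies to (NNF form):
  ¬d ∨ ¬l ∨ ¬n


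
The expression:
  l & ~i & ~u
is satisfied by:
  {l: True, u: False, i: False}


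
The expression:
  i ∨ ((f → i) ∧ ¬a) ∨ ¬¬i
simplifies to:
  i ∨ (¬a ∧ ¬f)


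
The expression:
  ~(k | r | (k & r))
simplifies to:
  ~k & ~r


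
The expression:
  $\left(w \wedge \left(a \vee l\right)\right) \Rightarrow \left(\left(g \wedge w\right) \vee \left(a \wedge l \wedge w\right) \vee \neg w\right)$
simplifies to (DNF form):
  $g \vee \left(a \wedge l\right) \vee \left(\neg a \wedge \neg l\right) \vee \neg w$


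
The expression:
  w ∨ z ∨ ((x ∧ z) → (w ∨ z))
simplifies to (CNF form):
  True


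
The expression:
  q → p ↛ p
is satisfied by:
  {q: False}


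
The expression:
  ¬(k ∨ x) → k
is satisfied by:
  {x: True, k: True}
  {x: True, k: False}
  {k: True, x: False}


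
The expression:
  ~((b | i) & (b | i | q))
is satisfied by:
  {i: False, b: False}


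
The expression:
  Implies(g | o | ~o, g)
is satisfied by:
  {g: True}


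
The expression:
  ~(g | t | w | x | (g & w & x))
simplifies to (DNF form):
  ~g & ~t & ~w & ~x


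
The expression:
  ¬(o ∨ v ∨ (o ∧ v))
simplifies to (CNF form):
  ¬o ∧ ¬v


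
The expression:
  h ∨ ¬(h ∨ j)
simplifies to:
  h ∨ ¬j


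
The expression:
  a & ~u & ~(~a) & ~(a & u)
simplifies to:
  a & ~u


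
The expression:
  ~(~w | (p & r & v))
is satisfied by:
  {w: True, p: False, v: False, r: False}
  {w: True, r: True, p: False, v: False}
  {w: True, v: True, p: False, r: False}
  {w: True, r: True, v: True, p: False}
  {w: True, p: True, v: False, r: False}
  {w: True, r: True, p: True, v: False}
  {w: True, v: True, p: True, r: False}


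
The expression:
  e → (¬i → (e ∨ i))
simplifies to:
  True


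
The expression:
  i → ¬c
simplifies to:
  ¬c ∨ ¬i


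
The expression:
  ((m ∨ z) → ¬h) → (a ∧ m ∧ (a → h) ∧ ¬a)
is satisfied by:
  {h: True, z: True, m: True}
  {h: True, z: True, m: False}
  {h: True, m: True, z: False}


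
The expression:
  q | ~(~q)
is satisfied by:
  {q: True}


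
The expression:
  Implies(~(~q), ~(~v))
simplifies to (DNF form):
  v | ~q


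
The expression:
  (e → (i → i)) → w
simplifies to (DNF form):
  w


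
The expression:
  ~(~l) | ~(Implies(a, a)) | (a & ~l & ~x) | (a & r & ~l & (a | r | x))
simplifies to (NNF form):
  l | (a & r) | (a & ~x)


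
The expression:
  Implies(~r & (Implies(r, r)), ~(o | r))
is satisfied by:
  {r: True, o: False}
  {o: False, r: False}
  {o: True, r: True}


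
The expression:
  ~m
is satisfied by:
  {m: False}


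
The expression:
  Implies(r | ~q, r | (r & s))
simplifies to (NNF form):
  q | r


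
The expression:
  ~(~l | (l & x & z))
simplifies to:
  l & (~x | ~z)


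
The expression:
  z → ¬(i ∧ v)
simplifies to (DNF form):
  ¬i ∨ ¬v ∨ ¬z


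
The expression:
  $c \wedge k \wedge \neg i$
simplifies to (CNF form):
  $c \wedge k \wedge \neg i$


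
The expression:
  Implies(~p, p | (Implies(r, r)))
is always true.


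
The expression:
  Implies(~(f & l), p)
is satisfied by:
  {p: True, f: True, l: True}
  {p: True, f: True, l: False}
  {p: True, l: True, f: False}
  {p: True, l: False, f: False}
  {f: True, l: True, p: False}


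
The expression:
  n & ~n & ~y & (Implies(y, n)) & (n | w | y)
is never true.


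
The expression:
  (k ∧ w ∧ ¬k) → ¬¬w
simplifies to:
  True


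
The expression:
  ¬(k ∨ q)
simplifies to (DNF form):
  ¬k ∧ ¬q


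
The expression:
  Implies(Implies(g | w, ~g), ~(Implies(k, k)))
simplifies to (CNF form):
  g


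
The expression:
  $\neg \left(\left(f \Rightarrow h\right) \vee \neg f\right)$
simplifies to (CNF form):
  $f \wedge \neg h$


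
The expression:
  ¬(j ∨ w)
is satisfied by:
  {w: False, j: False}


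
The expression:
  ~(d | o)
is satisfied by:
  {d: False, o: False}


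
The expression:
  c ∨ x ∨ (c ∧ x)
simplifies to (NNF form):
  c ∨ x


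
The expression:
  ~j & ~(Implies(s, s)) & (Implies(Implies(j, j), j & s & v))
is never true.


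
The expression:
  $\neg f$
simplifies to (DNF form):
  $\neg f$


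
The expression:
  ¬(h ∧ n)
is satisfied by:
  {h: False, n: False}
  {n: True, h: False}
  {h: True, n: False}


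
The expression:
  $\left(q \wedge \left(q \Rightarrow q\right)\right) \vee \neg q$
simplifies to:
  $\text{True}$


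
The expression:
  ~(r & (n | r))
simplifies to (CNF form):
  ~r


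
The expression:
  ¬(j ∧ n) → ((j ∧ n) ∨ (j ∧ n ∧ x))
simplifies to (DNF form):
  j ∧ n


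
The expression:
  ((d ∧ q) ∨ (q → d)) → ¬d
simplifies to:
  ¬d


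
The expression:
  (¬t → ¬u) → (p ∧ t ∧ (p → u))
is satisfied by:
  {p: True, u: True, t: False}
  {u: True, t: False, p: False}
  {t: True, p: True, u: True}


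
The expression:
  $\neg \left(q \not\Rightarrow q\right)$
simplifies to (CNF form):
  $\text{True}$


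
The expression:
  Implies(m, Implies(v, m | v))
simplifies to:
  True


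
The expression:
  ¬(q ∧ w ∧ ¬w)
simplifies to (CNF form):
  True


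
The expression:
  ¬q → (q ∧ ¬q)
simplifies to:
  q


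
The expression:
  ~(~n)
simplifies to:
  n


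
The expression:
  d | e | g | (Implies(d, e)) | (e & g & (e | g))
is always true.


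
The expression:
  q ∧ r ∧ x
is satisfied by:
  {r: True, x: True, q: True}


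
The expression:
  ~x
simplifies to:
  ~x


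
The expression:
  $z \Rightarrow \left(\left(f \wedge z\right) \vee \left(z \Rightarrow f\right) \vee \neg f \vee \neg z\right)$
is always true.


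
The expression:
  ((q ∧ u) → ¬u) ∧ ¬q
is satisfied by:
  {q: False}


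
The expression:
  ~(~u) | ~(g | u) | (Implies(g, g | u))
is always true.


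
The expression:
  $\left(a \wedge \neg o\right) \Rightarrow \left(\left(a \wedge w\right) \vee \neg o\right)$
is always true.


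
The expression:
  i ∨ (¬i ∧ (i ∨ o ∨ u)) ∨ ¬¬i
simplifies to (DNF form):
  i ∨ o ∨ u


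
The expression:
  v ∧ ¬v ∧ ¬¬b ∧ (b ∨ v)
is never true.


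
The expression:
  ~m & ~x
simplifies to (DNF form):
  ~m & ~x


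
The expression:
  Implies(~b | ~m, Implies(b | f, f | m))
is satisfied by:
  {m: True, f: True, b: False}
  {m: True, f: False, b: False}
  {f: True, m: False, b: False}
  {m: False, f: False, b: False}
  {b: True, m: True, f: True}
  {b: True, m: True, f: False}
  {b: True, f: True, m: False}


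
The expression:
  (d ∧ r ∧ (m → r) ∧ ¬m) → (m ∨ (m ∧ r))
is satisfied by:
  {m: True, d: False, r: False}
  {m: False, d: False, r: False}
  {r: True, m: True, d: False}
  {r: True, m: False, d: False}
  {d: True, m: True, r: False}
  {d: True, m: False, r: False}
  {d: True, r: True, m: True}


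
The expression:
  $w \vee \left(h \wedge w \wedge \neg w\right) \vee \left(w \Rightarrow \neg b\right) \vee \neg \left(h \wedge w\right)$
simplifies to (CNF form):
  $\text{True}$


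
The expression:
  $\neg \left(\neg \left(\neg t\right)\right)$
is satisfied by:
  {t: False}


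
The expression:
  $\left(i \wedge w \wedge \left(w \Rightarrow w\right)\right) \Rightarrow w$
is always true.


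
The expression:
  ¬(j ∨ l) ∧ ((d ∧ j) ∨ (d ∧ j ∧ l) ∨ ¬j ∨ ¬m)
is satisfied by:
  {l: False, j: False}


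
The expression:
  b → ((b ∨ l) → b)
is always true.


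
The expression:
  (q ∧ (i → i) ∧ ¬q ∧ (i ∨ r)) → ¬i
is always true.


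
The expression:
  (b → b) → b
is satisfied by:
  {b: True}


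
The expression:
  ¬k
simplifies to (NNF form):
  ¬k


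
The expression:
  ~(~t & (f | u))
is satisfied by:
  {t: True, u: False, f: False}
  {f: True, t: True, u: False}
  {t: True, u: True, f: False}
  {f: True, t: True, u: True}
  {f: False, u: False, t: False}


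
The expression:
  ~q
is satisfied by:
  {q: False}


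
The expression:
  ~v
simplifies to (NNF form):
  ~v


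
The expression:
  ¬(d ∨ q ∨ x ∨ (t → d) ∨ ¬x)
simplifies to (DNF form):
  False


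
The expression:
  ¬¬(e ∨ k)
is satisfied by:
  {k: True, e: True}
  {k: True, e: False}
  {e: True, k: False}


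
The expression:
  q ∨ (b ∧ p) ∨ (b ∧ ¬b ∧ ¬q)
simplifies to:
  q ∨ (b ∧ p)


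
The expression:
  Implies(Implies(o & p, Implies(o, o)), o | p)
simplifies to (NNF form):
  o | p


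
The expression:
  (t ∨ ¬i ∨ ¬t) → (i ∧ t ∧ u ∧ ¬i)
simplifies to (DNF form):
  False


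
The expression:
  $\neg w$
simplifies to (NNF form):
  $\neg w$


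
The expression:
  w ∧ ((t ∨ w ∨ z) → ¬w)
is never true.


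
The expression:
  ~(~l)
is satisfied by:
  {l: True}


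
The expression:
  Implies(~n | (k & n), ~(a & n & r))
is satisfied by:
  {r: False, k: False, n: False, a: False}
  {a: True, r: False, k: False, n: False}
  {n: True, r: False, k: False, a: False}
  {a: True, n: True, r: False, k: False}
  {k: True, a: False, r: False, n: False}
  {a: True, k: True, r: False, n: False}
  {n: True, k: True, a: False, r: False}
  {a: True, n: True, k: True, r: False}
  {r: True, n: False, k: False, a: False}
  {a: True, r: True, n: False, k: False}
  {n: True, r: True, a: False, k: False}
  {a: True, n: True, r: True, k: False}
  {k: True, r: True, n: False, a: False}
  {a: True, k: True, r: True, n: False}
  {n: True, k: True, r: True, a: False}


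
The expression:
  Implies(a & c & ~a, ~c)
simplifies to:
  True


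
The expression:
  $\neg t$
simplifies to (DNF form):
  $\neg t$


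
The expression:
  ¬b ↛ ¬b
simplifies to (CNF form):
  False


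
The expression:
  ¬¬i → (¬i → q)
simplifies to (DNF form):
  True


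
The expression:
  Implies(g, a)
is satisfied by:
  {a: True, g: False}
  {g: False, a: False}
  {g: True, a: True}


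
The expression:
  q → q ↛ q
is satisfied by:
  {q: False}


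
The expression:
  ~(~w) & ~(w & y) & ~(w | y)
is never true.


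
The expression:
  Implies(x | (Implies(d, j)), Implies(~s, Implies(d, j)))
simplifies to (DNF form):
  j | s | ~d | ~x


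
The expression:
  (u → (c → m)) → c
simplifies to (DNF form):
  c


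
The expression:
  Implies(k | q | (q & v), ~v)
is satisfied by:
  {q: False, v: False, k: False}
  {k: True, q: False, v: False}
  {q: True, k: False, v: False}
  {k: True, q: True, v: False}
  {v: True, k: False, q: False}


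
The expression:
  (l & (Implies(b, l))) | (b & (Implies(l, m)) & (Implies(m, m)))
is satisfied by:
  {b: True, l: True}
  {b: True, l: False}
  {l: True, b: False}


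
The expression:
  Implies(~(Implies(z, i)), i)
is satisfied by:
  {i: True, z: False}
  {z: False, i: False}
  {z: True, i: True}


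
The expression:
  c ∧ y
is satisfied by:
  {c: True, y: True}


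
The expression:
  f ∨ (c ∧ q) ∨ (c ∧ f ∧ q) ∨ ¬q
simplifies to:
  c ∨ f ∨ ¬q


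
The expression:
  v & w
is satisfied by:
  {w: True, v: True}


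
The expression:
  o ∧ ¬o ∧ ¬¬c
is never true.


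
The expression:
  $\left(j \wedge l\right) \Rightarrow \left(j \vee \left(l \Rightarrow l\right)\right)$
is always true.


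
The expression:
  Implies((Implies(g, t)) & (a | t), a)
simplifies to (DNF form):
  a | ~t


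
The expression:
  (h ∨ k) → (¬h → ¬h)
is always true.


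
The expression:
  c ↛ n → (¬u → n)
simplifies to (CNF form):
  n ∨ u ∨ ¬c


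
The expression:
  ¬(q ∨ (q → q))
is never true.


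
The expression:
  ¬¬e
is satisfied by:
  {e: True}


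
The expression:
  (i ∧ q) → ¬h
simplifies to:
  ¬h ∨ ¬i ∨ ¬q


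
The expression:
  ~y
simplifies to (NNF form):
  ~y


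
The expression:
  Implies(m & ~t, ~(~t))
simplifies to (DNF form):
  t | ~m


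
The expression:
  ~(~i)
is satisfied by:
  {i: True}


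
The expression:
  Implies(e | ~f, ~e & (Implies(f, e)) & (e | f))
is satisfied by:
  {f: True, e: False}


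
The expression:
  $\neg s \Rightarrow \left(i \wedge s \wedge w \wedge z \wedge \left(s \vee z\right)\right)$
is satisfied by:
  {s: True}


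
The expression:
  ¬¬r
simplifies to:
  r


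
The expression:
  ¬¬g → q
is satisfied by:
  {q: True, g: False}
  {g: False, q: False}
  {g: True, q: True}


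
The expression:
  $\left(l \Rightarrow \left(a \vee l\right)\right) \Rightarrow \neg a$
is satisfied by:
  {a: False}


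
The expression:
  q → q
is always true.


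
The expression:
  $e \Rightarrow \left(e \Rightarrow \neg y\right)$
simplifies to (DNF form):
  $\neg e \vee \neg y$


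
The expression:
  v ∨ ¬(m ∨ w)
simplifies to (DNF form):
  v ∨ (¬m ∧ ¬w)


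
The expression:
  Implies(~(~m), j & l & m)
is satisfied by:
  {j: True, l: True, m: False}
  {j: True, l: False, m: False}
  {l: True, j: False, m: False}
  {j: False, l: False, m: False}
  {m: True, j: True, l: True}


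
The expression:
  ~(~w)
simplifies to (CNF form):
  w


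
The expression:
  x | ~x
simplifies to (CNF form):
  True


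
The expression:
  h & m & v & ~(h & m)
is never true.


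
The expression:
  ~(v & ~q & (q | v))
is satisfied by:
  {q: True, v: False}
  {v: False, q: False}
  {v: True, q: True}


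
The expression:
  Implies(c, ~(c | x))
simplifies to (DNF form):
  ~c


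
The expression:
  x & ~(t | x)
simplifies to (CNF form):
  False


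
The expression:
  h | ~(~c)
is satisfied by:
  {c: True, h: True}
  {c: True, h: False}
  {h: True, c: False}


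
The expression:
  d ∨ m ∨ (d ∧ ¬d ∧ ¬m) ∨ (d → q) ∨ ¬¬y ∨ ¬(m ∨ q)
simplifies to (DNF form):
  True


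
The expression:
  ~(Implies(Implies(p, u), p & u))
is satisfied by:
  {p: False}


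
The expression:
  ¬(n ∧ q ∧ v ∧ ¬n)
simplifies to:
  True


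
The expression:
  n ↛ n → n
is always true.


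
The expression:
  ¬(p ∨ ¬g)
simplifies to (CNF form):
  g ∧ ¬p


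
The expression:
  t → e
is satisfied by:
  {e: True, t: False}
  {t: False, e: False}
  {t: True, e: True}


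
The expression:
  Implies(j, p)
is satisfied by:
  {p: True, j: False}
  {j: False, p: False}
  {j: True, p: True}


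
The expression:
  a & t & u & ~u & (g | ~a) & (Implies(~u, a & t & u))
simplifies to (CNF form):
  False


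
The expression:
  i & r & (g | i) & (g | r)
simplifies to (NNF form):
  i & r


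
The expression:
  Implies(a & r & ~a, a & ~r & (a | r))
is always true.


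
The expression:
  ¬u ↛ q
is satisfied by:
  {q: True, u: False}
  {u: False, q: False}
  {u: True, q: True}


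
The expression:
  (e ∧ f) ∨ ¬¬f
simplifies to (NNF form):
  f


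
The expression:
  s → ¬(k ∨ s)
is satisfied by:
  {s: False}


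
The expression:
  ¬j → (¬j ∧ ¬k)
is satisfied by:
  {j: True, k: False}
  {k: False, j: False}
  {k: True, j: True}


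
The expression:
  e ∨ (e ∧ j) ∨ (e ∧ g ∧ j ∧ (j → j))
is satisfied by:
  {e: True}


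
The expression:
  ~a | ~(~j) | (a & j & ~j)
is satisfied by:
  {j: True, a: False}
  {a: False, j: False}
  {a: True, j: True}


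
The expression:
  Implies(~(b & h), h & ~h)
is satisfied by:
  {h: True, b: True}


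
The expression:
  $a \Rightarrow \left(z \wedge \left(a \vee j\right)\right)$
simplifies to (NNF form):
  $z \vee \neg a$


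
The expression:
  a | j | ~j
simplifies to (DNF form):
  True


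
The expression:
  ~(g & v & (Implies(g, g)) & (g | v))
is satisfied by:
  {g: False, v: False}
  {v: True, g: False}
  {g: True, v: False}


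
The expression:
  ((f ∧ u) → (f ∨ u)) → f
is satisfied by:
  {f: True}


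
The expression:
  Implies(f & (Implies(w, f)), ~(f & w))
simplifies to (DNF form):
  ~f | ~w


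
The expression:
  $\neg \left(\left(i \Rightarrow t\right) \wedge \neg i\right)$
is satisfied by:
  {i: True}


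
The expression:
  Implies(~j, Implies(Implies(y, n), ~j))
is always true.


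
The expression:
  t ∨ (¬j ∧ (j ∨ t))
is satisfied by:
  {t: True}


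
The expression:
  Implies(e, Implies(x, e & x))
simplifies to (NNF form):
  True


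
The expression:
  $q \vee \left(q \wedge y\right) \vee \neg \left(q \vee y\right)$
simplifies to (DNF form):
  $q \vee \neg y$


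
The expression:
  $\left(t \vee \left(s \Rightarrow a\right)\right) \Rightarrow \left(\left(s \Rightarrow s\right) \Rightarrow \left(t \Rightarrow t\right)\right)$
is always true.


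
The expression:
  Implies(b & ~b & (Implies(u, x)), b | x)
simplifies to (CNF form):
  True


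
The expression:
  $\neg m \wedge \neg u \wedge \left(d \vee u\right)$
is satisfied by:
  {d: True, u: False, m: False}


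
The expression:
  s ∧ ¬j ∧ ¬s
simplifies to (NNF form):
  False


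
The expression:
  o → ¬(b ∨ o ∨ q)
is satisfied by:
  {o: False}


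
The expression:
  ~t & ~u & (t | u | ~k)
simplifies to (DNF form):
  ~k & ~t & ~u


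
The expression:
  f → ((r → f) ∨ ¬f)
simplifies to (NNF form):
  True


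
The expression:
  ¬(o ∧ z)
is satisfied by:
  {o: False, z: False}
  {z: True, o: False}
  {o: True, z: False}


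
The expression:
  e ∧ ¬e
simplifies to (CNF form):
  False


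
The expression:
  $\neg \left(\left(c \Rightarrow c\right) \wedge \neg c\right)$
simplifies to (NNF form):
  $c$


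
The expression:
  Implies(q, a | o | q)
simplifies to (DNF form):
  True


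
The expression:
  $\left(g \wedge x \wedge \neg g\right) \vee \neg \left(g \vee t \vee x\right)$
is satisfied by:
  {x: False, g: False, t: False}


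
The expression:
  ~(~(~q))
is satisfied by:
  {q: False}


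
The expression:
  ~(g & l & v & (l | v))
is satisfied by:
  {l: False, v: False, g: False}
  {g: True, l: False, v: False}
  {v: True, l: False, g: False}
  {g: True, v: True, l: False}
  {l: True, g: False, v: False}
  {g: True, l: True, v: False}
  {v: True, l: True, g: False}


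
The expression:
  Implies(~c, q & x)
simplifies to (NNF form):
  c | (q & x)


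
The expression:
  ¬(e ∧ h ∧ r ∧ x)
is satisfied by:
  {h: False, e: False, x: False, r: False}
  {r: True, h: False, e: False, x: False}
  {x: True, h: False, e: False, r: False}
  {r: True, x: True, h: False, e: False}
  {e: True, r: False, h: False, x: False}
  {r: True, e: True, h: False, x: False}
  {x: True, e: True, r: False, h: False}
  {r: True, x: True, e: True, h: False}
  {h: True, x: False, e: False, r: False}
  {r: True, h: True, x: False, e: False}
  {x: True, h: True, r: False, e: False}
  {r: True, x: True, h: True, e: False}
  {e: True, h: True, x: False, r: False}
  {r: True, e: True, h: True, x: False}
  {x: True, e: True, h: True, r: False}


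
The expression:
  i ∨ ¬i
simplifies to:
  True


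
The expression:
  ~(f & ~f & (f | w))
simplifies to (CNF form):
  True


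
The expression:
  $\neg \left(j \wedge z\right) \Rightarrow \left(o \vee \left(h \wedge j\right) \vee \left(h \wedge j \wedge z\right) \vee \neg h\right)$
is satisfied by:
  {o: True, j: True, h: False}
  {o: True, j: False, h: False}
  {j: True, o: False, h: False}
  {o: False, j: False, h: False}
  {h: True, o: True, j: True}
  {h: True, o: True, j: False}
  {h: True, j: True, o: False}


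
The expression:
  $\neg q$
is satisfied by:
  {q: False}


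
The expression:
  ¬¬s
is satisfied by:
  {s: True}


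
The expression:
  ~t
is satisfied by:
  {t: False}


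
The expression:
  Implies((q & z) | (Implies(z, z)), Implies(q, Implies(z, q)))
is always true.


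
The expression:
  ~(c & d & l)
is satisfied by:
  {l: False, c: False, d: False}
  {d: True, l: False, c: False}
  {c: True, l: False, d: False}
  {d: True, c: True, l: False}
  {l: True, d: False, c: False}
  {d: True, l: True, c: False}
  {c: True, l: True, d: False}


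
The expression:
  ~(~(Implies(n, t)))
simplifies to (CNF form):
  t | ~n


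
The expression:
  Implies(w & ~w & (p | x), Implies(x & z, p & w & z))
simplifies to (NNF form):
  True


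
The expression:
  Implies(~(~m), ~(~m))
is always true.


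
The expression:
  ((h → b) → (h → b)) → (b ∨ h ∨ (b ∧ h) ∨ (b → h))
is always true.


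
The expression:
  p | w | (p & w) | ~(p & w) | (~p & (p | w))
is always true.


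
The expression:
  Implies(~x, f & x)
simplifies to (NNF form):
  x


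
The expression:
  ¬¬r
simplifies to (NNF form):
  r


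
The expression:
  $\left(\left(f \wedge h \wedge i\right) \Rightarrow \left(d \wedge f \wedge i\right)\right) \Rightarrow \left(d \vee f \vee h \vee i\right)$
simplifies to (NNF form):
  $d \vee f \vee h \vee i$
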